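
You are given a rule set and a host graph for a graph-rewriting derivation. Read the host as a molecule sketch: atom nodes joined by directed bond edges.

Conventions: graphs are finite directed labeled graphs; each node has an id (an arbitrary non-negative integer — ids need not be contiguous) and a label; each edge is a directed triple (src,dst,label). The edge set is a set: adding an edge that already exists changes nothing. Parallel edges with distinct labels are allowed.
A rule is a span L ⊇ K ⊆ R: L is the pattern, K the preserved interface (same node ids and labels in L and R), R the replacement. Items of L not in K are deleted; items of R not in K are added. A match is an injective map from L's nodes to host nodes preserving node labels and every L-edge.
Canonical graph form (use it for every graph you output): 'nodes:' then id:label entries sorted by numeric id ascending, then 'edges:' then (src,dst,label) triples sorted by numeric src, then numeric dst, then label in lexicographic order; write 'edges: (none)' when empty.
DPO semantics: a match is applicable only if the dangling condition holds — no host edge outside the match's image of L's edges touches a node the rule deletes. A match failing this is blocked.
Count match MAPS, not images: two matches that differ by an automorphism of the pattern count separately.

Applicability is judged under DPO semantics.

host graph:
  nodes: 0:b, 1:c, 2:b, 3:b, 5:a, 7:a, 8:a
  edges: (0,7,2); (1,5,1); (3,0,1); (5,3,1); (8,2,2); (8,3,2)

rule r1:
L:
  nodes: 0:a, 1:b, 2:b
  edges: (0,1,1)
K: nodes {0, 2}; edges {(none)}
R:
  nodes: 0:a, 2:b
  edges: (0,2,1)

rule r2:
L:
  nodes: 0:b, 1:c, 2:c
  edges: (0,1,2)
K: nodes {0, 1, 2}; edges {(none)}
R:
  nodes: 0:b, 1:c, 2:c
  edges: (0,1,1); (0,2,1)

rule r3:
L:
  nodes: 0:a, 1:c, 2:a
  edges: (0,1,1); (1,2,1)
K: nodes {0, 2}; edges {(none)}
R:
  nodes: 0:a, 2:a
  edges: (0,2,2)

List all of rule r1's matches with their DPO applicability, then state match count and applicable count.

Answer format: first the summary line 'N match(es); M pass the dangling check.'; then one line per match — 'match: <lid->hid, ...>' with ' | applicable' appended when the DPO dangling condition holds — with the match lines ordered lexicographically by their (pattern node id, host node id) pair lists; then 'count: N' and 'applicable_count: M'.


2 match(es); 0 pass the dangling check.
match: 0->5, 1->3, 2->0
match: 0->5, 1->3, 2->2
count: 2
applicable_count: 0


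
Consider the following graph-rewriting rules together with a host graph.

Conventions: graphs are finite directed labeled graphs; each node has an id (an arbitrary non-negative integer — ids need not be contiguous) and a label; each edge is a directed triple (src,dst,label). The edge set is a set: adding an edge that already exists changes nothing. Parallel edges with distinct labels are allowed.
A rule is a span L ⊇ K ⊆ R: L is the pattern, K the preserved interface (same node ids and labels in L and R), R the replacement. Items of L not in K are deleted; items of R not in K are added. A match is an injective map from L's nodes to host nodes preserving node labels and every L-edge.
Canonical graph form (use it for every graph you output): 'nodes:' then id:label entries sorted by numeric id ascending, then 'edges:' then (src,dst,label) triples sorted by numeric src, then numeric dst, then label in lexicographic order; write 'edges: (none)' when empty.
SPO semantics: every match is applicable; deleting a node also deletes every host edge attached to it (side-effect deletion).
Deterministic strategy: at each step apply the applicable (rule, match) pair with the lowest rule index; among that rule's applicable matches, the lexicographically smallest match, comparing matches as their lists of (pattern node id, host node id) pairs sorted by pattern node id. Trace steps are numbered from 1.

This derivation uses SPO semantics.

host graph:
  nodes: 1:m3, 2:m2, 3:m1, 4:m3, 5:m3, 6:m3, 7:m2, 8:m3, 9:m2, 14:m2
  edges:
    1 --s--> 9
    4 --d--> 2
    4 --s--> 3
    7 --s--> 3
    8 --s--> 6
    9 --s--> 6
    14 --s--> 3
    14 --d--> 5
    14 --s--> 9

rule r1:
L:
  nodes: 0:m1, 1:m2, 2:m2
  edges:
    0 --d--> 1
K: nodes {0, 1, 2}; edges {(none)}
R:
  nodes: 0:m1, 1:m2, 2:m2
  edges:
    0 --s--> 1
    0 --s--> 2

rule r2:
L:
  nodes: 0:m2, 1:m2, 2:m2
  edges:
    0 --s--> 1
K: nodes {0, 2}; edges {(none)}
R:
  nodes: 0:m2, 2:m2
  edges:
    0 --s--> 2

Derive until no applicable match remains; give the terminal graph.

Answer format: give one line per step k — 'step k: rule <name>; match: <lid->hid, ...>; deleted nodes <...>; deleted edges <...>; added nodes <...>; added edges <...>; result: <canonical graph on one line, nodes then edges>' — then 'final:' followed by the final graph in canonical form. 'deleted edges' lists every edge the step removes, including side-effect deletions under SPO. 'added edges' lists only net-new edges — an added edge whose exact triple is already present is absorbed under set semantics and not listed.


step 1: rule r2; match: 0->14, 1->9, 2->2; deleted nodes 9; deleted edges (1,9,s); (9,6,s); (14,9,s); added nodes (none); added edges (14,2,s); result: nodes: 1:m3, 2:m2, 3:m1, 4:m3, 5:m3, 6:m3, 7:m2, 8:m3, 14:m2 edges: (4,2,d); (4,3,s); (7,3,s); (8,6,s); (14,2,s); (14,3,s); (14,5,d)
step 2: rule r2; match: 0->14, 1->2, 2->7; deleted nodes 2; deleted edges (4,2,d); (14,2,s); added nodes (none); added edges (14,7,s); result: nodes: 1:m3, 3:m1, 4:m3, 5:m3, 6:m3, 7:m2, 8:m3, 14:m2 edges: (4,3,s); (7,3,s); (8,6,s); (14,3,s); (14,5,d); (14,7,s)
final:
nodes: 1:m3, 3:m1, 4:m3, 5:m3, 6:m3, 7:m2, 8:m3, 14:m2
edges: (4,3,s); (7,3,s); (8,6,s); (14,3,s); (14,5,d); (14,7,s)


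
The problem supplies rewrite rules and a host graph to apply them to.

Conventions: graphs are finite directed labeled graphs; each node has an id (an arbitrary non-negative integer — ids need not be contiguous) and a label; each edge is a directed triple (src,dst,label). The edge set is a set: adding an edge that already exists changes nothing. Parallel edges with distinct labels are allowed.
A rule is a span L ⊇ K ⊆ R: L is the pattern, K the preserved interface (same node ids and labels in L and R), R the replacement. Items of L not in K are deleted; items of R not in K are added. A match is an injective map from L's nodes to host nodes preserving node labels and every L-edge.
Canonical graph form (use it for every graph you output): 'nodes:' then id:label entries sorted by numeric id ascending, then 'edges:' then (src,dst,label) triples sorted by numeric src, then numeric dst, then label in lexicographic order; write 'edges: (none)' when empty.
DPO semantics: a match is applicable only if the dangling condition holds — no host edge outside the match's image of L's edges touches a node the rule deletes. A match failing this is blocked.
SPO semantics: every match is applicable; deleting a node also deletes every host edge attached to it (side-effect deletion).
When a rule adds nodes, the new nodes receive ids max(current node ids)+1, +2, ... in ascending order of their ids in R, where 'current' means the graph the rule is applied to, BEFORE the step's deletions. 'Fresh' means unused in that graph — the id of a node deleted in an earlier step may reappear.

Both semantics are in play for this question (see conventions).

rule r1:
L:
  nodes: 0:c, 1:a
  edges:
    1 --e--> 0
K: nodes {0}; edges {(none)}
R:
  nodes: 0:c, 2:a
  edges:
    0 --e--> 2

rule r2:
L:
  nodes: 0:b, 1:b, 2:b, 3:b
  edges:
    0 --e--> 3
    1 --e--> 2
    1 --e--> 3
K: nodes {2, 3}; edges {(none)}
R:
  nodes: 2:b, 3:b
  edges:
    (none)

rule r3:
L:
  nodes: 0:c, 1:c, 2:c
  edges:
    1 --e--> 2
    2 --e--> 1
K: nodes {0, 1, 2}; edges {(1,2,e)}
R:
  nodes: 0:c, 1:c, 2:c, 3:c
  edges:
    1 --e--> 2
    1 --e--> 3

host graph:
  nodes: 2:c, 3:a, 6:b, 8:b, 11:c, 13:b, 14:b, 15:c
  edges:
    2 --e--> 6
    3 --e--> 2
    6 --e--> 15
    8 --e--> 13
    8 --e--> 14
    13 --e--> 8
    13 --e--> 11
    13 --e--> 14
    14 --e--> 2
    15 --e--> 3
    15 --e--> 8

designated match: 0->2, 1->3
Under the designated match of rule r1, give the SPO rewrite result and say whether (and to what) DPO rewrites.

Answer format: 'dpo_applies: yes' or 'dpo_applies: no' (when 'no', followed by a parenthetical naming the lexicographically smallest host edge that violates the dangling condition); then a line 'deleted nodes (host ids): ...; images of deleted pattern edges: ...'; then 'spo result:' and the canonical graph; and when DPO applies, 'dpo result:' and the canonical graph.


dpo_applies: no
(the rule deletes node 3, which keeps host edge (15,3,e) outside the match image — the dangling condition fails, DPO blocks; SPO proceeds and side-deletes such edges)
deleted nodes (host ids): 3; images of deleted pattern edges: (3,2,e)
spo result:
nodes: 2:c, 6:b, 8:b, 11:c, 13:b, 14:b, 15:c, 16:a
edges: (2,6,e); (2,16,e); (6,15,e); (8,13,e); (8,14,e); (13,8,e); (13,11,e); (13,14,e); (14,2,e); (15,8,e)


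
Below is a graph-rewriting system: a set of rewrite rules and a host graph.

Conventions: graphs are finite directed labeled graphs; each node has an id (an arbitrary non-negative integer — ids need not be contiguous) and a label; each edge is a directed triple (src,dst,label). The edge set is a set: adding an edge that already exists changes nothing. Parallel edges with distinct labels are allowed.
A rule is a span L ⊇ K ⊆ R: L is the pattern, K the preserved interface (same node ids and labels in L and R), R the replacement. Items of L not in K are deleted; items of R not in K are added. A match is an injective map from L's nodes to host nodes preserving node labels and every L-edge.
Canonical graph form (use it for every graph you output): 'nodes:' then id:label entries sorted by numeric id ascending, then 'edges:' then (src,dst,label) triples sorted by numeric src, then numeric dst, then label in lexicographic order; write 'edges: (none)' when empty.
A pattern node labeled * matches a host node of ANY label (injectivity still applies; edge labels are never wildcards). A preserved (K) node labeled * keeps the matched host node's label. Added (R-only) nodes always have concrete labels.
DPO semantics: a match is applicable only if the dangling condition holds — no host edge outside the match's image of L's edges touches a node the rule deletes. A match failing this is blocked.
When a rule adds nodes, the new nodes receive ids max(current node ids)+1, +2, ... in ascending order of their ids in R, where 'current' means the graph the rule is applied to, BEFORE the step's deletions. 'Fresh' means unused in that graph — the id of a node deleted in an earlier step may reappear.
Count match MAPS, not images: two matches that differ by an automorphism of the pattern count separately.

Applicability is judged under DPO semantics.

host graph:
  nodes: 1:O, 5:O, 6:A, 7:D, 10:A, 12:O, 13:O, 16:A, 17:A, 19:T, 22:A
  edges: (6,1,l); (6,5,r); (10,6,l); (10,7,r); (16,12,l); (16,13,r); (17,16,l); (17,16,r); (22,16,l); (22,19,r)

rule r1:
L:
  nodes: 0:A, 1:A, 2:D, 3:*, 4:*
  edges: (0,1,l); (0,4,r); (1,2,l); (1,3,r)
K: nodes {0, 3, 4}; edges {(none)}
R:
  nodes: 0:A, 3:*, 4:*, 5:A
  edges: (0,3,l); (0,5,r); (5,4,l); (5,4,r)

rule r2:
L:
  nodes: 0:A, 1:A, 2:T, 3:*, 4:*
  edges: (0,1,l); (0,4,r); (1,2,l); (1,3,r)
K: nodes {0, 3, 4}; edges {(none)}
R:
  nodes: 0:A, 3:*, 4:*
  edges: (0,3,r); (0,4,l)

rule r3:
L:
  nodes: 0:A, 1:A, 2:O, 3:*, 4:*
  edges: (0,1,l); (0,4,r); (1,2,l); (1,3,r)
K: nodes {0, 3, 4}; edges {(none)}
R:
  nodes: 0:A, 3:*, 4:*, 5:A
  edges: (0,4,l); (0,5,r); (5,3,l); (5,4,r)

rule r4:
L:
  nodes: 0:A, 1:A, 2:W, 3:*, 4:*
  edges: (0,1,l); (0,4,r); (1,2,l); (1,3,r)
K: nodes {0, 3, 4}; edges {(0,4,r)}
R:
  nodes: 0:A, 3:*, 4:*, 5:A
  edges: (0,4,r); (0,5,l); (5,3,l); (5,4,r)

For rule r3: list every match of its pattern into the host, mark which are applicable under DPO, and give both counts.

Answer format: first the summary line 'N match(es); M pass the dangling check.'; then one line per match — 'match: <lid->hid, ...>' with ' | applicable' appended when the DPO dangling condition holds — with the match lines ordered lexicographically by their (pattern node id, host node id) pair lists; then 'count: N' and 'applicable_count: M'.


2 match(es); 1 pass the dangling check.
match: 0->10, 1->6, 2->1, 3->5, 4->7 | applicable
match: 0->22, 1->16, 2->12, 3->13, 4->19
count: 2
applicable_count: 1


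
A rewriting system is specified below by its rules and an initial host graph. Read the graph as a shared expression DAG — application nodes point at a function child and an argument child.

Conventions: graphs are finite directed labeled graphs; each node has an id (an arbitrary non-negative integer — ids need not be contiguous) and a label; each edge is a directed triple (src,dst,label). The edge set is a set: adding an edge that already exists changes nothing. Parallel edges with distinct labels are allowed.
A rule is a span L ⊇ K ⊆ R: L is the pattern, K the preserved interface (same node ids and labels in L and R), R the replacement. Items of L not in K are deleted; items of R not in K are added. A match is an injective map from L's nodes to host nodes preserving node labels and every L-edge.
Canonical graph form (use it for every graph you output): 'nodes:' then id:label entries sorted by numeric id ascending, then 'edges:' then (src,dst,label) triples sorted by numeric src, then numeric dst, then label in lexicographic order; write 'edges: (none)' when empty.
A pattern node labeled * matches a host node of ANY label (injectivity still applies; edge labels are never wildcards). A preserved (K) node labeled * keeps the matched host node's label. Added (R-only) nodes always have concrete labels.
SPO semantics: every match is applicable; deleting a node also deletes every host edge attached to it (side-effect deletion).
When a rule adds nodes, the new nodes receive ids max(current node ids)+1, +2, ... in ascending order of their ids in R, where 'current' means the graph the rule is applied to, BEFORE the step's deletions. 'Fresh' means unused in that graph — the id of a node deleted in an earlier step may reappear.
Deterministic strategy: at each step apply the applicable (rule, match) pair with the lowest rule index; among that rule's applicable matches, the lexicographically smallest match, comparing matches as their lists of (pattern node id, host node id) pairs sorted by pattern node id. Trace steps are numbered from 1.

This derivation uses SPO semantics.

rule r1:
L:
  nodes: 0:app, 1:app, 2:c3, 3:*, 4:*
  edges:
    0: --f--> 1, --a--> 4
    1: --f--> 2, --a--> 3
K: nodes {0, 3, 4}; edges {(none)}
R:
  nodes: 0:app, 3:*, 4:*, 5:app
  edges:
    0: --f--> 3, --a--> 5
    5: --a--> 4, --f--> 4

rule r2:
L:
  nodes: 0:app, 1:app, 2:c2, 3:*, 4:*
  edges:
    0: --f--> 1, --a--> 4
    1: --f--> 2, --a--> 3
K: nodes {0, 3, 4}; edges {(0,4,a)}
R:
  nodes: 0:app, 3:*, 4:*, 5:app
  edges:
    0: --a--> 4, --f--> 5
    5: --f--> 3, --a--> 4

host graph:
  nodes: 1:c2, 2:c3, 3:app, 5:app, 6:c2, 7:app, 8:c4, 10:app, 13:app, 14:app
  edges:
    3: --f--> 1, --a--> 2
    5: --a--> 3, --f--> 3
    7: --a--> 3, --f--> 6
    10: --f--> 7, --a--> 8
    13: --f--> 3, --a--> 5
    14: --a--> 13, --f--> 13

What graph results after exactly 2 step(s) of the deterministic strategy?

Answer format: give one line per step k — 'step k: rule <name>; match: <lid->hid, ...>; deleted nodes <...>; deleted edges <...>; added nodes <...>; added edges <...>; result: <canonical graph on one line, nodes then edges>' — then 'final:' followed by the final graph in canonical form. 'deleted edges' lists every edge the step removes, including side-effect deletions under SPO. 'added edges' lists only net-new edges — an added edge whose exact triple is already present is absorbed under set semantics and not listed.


step 1: rule r2; match: 0->10, 1->7, 2->6, 3->3, 4->8; deleted nodes 6, 7; deleted edges (7,3,a); (7,6,f); (10,7,f); added nodes 15; added edges (10,15,f); (15,3,f); (15,8,a); result: nodes: 1:c2, 2:c3, 3:app, 5:app, 8:c4, 10:app, 13:app, 14:app, 15:app edges: (3,1,f); (3,2,a); (5,3,a); (5,3,f); (10,8,a); (10,15,f); (13,3,f); (13,5,a); (14,13,a); (14,13,f); (15,3,f); (15,8,a)
step 2: rule r2; match: 0->13, 1->3, 2->1, 3->2, 4->5; deleted nodes 1, 3; deleted edges (3,1,f); (3,2,a); (5,3,a); (5,3,f); (13,3,f); (15,3,f); added nodes 16; added edges (13,16,f); (16,2,f); (16,5,a); result: nodes: 2:c3, 5:app, 8:c4, 10:app, 13:app, 14:app, 15:app, 16:app edges: (10,8,a); (10,15,f); (13,5,a); (13,16,f); (14,13,a); (14,13,f); (15,8,a); (16,2,f); (16,5,a)
final:
nodes: 2:c3, 5:app, 8:c4, 10:app, 13:app, 14:app, 15:app, 16:app
edges: (10,8,a); (10,15,f); (13,5,a); (13,16,f); (14,13,a); (14,13,f); (15,8,a); (16,2,f); (16,5,a)


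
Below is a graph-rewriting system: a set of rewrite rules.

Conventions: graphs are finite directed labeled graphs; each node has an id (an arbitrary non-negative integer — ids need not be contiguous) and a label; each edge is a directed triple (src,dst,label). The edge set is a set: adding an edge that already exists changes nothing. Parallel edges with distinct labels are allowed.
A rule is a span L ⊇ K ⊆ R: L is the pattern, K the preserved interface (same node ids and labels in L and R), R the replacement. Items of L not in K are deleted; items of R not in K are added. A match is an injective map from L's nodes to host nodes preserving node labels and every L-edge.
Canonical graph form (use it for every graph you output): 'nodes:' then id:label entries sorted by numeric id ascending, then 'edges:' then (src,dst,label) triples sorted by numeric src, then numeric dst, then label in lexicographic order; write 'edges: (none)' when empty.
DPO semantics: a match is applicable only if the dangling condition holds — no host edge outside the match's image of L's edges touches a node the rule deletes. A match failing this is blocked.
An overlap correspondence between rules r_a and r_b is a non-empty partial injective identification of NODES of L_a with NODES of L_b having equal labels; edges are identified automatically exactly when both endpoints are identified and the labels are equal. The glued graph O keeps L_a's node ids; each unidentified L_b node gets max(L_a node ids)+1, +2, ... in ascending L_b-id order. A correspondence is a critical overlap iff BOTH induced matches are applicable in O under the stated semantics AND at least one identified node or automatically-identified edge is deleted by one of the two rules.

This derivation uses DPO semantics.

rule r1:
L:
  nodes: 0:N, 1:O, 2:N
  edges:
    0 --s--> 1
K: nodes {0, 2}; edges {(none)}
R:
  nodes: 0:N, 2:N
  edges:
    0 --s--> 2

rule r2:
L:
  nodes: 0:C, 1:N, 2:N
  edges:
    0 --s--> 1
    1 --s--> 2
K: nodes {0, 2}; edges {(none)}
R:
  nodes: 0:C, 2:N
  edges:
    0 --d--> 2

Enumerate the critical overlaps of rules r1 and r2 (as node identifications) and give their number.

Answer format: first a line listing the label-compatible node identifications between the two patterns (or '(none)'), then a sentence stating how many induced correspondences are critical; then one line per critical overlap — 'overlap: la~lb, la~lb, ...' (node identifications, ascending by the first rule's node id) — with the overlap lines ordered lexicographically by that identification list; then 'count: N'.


label-compatible node identifications between L(r1) and L(r2): 0~1, 0~2, 2~1, 2~2
2 of the induced correspondences are critical overlaps of r1 and r2.
overlap: 0~2, 2~1
overlap: 2~1
count: 2


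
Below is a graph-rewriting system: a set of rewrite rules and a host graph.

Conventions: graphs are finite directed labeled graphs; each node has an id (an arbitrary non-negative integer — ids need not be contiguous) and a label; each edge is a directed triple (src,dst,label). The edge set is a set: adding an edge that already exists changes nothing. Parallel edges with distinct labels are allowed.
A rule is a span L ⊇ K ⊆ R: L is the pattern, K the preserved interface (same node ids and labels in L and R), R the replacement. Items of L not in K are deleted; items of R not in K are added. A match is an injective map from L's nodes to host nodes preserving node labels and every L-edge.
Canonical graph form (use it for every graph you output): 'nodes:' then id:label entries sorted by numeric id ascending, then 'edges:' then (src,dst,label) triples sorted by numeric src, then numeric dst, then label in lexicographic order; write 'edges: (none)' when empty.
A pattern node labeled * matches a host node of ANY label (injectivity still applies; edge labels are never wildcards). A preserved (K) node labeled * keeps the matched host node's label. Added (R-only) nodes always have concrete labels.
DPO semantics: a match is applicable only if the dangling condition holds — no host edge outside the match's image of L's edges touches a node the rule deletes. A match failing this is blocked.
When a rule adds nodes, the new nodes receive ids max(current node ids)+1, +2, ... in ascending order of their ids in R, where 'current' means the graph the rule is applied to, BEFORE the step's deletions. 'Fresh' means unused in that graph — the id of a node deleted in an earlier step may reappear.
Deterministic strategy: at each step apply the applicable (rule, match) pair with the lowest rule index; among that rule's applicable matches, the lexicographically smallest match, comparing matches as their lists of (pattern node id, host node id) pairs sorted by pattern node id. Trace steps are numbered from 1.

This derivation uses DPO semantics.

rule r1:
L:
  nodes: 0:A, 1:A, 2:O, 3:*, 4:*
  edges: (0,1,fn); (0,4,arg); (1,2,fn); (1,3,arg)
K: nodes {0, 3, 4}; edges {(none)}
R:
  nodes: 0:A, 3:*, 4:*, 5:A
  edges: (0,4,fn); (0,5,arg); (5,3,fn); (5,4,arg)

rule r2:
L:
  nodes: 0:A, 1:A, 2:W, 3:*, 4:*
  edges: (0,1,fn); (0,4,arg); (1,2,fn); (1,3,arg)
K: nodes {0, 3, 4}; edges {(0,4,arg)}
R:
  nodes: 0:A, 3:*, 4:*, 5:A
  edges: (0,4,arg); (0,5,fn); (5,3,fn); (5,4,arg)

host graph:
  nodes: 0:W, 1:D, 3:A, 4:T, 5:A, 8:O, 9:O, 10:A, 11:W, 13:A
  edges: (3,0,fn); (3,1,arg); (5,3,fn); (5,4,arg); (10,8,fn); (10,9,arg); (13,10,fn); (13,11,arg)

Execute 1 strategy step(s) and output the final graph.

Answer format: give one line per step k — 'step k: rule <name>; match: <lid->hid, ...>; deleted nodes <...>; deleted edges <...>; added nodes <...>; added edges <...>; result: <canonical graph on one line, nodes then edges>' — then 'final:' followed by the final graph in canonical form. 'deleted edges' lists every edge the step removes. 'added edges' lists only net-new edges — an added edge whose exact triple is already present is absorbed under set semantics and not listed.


step 1: rule r1; match: 0->13, 1->10, 2->8, 3->9, 4->11; deleted nodes 8, 10; deleted edges (10,8,fn); (10,9,arg); (13,10,fn); (13,11,arg); added nodes 14; added edges (13,11,fn); (13,14,arg); (14,9,fn); (14,11,arg); result: nodes: 0:W, 1:D, 3:A, 4:T, 5:A, 9:O, 11:W, 13:A, 14:A edges: (3,0,fn); (3,1,arg); (5,3,fn); (5,4,arg); (13,11,fn); (13,14,arg); (14,9,fn); (14,11,arg)
final:
nodes: 0:W, 1:D, 3:A, 4:T, 5:A, 9:O, 11:W, 13:A, 14:A
edges: (3,0,fn); (3,1,arg); (5,3,fn); (5,4,arg); (13,11,fn); (13,14,arg); (14,9,fn); (14,11,arg)


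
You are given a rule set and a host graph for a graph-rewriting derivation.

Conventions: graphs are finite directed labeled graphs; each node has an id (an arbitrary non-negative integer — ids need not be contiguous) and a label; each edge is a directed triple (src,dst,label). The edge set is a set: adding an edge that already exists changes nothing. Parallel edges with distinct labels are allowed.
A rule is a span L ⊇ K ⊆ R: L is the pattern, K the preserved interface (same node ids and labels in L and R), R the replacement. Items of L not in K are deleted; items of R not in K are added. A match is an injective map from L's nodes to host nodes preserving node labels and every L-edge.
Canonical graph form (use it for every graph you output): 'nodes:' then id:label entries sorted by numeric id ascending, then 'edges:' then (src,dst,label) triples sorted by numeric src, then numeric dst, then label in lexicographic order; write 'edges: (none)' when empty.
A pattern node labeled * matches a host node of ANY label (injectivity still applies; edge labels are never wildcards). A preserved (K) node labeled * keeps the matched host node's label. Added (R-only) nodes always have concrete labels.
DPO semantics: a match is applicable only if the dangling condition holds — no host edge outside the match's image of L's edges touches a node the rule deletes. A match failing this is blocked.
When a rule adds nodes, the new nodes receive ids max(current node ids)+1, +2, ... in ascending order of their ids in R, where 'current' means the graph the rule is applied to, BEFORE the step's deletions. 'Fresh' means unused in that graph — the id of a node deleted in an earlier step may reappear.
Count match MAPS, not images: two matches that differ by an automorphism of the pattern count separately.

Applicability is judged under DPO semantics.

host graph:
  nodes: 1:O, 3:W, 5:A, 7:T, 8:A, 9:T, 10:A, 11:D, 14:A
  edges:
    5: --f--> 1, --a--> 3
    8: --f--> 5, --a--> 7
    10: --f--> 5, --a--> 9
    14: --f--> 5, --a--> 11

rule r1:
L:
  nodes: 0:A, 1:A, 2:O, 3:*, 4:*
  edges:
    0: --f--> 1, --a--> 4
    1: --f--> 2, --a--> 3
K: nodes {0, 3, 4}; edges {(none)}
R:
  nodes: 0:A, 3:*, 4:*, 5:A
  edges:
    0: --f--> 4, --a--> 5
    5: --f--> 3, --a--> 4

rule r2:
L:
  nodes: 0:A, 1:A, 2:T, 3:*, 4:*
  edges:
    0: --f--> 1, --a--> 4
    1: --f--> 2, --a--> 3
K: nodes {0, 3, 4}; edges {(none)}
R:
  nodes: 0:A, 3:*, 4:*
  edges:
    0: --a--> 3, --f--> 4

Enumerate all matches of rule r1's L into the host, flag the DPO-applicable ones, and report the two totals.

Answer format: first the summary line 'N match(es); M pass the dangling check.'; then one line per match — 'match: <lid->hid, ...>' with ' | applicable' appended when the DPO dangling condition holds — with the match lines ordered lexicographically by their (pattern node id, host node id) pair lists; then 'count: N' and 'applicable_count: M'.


3 match(es); 0 pass the dangling check.
match: 0->8, 1->5, 2->1, 3->3, 4->7
match: 0->10, 1->5, 2->1, 3->3, 4->9
match: 0->14, 1->5, 2->1, 3->3, 4->11
count: 3
applicable_count: 0


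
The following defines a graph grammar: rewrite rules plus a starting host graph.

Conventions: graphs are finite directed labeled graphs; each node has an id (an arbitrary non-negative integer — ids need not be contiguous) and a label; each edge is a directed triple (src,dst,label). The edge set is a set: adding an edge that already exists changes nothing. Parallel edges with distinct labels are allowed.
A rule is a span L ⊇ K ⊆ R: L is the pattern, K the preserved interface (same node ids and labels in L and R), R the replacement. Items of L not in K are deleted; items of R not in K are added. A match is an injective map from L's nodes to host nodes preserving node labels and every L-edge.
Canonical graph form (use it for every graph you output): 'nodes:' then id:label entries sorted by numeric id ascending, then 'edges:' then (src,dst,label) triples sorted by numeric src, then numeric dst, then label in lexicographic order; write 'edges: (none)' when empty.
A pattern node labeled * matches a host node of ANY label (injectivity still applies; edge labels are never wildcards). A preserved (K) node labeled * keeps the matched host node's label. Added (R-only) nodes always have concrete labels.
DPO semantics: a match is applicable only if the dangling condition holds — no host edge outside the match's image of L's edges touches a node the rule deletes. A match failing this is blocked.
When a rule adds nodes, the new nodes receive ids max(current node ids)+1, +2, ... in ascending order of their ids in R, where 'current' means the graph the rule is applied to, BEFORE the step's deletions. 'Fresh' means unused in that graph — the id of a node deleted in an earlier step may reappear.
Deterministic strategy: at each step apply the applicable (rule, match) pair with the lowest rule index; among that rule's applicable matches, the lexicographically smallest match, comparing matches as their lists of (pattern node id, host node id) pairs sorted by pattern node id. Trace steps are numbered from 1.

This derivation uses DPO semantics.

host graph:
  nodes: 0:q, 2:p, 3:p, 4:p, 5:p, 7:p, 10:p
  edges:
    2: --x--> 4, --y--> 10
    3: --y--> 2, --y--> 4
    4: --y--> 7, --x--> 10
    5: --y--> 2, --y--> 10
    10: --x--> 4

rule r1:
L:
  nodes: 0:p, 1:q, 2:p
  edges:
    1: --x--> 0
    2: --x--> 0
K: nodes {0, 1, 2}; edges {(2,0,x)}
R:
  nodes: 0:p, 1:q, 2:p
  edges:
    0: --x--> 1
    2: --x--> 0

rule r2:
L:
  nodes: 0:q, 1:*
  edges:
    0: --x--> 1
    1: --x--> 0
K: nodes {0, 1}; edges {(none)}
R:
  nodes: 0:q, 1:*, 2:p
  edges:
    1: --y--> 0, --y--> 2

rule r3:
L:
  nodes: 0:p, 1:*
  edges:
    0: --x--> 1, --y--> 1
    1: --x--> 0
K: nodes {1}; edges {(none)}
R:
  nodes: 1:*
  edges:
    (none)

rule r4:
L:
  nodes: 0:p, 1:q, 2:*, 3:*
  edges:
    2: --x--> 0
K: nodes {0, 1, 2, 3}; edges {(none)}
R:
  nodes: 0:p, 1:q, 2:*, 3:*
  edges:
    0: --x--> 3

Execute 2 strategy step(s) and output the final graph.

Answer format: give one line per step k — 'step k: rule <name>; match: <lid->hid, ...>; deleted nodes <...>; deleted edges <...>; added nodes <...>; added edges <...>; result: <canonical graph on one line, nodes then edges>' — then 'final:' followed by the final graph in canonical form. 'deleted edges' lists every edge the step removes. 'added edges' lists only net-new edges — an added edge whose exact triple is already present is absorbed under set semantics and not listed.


step 1: rule r4; match: 0->4, 1->0, 2->2, 3->3; deleted nodes (none); deleted edges (2,4,x); added nodes (none); added edges (4,3,x); result: nodes: 0:q, 2:p, 3:p, 4:p, 5:p, 7:p, 10:p edges: (2,10,y); (3,2,y); (3,4,y); (4,3,x); (4,7,y); (4,10,x); (5,2,y); (5,10,y); (10,4,x)
step 2: rule r4; match: 0->3, 1->0, 2->4, 3->2; deleted nodes (none); deleted edges (4,3,x); added nodes (none); added edges (3,2,x); result: nodes: 0:q, 2:p, 3:p, 4:p, 5:p, 7:p, 10:p edges: (2,10,y); (3,2,x); (3,2,y); (3,4,y); (4,7,y); (4,10,x); (5,2,y); (5,10,y); (10,4,x)
final:
nodes: 0:q, 2:p, 3:p, 4:p, 5:p, 7:p, 10:p
edges: (2,10,y); (3,2,x); (3,2,y); (3,4,y); (4,7,y); (4,10,x); (5,2,y); (5,10,y); (10,4,x)


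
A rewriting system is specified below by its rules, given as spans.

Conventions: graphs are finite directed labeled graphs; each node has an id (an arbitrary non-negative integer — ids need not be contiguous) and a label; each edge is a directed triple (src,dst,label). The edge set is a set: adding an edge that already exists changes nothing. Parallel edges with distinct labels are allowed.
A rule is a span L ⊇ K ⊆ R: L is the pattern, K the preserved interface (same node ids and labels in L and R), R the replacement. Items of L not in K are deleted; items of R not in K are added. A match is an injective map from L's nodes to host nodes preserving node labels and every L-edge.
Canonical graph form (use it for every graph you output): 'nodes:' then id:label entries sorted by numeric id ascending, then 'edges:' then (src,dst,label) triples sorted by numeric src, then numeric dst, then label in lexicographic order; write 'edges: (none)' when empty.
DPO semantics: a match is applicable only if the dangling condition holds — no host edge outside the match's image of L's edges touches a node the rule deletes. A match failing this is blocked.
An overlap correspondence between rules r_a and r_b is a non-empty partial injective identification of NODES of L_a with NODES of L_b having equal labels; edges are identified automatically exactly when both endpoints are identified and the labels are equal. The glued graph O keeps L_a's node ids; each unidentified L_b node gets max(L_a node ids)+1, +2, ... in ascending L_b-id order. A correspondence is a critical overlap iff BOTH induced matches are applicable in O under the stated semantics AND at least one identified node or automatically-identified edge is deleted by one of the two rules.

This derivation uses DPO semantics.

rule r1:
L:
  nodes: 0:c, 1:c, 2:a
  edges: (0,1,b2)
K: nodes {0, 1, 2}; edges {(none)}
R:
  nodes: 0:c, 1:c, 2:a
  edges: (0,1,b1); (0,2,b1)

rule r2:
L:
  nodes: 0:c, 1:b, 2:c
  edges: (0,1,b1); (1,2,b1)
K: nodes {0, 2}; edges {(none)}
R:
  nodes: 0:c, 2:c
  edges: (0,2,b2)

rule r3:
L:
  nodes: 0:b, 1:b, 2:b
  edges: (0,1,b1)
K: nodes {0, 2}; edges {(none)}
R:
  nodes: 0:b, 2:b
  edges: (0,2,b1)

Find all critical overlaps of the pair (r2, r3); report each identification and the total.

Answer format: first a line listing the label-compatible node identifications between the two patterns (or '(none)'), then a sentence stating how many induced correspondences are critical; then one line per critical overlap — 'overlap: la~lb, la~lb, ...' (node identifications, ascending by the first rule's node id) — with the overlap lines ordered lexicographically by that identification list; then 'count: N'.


label-compatible node identifications between L(r2) and L(r3): 1~0, 1~1, 1~2
1 of the induced correspondences is a critical overlap of r2 and r3.
overlap: 1~2
count: 1


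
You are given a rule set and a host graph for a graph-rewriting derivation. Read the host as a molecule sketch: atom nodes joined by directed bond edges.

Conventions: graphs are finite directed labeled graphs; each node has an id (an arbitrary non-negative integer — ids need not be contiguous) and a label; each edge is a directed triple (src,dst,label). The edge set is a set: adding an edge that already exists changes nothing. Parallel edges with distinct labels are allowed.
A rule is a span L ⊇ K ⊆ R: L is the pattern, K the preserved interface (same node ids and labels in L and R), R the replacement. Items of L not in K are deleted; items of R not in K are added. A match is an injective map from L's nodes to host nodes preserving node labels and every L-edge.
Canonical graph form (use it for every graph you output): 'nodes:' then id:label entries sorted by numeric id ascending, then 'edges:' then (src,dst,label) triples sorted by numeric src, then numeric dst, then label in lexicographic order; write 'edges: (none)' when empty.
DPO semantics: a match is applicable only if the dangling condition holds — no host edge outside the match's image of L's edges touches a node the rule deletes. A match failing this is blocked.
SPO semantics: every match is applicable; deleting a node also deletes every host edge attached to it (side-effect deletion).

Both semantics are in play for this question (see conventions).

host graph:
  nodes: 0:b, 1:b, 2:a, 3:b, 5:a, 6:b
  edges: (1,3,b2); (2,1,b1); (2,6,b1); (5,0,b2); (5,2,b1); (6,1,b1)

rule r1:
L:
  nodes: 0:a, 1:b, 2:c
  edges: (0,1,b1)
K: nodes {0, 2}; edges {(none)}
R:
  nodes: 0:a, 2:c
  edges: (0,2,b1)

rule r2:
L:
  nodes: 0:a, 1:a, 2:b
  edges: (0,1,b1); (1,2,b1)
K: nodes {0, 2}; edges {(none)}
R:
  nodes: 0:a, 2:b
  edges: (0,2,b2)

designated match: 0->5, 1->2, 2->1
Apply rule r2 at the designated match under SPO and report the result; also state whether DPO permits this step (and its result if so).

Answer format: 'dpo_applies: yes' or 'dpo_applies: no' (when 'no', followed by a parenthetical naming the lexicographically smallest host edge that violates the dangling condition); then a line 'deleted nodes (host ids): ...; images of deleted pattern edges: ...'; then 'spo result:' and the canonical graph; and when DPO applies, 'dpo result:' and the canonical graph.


dpo_applies: no
(the rule deletes node 2, which keeps host edge (2,6,b1) outside the match image — the dangling condition fails, DPO blocks; SPO proceeds and side-deletes such edges)
deleted nodes (host ids): 2; images of deleted pattern edges: (2,1,b1); (5,2,b1)
spo result:
nodes: 0:b, 1:b, 3:b, 5:a, 6:b
edges: (1,3,b2); (5,0,b2); (5,1,b2); (6,1,b1)


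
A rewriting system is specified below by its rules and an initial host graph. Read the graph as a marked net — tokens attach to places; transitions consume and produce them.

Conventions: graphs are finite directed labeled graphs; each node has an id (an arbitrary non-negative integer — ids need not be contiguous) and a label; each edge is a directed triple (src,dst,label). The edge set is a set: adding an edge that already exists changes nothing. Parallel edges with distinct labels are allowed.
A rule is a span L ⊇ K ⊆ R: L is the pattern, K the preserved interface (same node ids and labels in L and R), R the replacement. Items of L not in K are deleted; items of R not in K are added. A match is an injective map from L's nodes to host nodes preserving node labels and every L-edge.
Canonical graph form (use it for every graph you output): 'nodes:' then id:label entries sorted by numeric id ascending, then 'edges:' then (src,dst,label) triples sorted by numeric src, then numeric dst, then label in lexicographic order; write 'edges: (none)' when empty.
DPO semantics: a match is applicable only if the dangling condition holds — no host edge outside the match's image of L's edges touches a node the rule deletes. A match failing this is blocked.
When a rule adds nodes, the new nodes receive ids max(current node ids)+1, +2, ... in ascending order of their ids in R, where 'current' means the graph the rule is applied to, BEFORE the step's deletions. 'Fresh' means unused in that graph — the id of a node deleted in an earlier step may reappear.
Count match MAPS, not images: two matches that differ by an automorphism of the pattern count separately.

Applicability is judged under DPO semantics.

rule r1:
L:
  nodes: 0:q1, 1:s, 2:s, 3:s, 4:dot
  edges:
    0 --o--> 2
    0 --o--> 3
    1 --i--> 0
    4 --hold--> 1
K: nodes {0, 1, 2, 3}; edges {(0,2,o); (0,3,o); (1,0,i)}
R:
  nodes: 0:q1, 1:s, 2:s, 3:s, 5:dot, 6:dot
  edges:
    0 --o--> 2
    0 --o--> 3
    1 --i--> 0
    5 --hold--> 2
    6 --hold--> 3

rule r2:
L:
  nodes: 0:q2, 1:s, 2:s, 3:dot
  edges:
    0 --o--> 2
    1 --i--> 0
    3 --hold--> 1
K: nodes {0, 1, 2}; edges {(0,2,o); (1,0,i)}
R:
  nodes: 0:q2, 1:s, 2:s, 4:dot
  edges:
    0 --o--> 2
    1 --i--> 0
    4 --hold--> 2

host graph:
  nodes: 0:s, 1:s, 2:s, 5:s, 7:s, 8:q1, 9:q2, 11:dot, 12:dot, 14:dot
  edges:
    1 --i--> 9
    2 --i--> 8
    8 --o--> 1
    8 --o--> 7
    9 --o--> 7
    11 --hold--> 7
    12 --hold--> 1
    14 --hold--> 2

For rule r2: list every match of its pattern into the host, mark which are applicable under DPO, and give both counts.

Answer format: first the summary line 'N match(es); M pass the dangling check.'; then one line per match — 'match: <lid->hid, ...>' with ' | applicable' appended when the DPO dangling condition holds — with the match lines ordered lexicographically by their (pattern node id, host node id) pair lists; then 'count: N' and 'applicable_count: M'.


1 match(es); 1 pass the dangling check.
match: 0->9, 1->1, 2->7, 3->12 | applicable
count: 1
applicable_count: 1


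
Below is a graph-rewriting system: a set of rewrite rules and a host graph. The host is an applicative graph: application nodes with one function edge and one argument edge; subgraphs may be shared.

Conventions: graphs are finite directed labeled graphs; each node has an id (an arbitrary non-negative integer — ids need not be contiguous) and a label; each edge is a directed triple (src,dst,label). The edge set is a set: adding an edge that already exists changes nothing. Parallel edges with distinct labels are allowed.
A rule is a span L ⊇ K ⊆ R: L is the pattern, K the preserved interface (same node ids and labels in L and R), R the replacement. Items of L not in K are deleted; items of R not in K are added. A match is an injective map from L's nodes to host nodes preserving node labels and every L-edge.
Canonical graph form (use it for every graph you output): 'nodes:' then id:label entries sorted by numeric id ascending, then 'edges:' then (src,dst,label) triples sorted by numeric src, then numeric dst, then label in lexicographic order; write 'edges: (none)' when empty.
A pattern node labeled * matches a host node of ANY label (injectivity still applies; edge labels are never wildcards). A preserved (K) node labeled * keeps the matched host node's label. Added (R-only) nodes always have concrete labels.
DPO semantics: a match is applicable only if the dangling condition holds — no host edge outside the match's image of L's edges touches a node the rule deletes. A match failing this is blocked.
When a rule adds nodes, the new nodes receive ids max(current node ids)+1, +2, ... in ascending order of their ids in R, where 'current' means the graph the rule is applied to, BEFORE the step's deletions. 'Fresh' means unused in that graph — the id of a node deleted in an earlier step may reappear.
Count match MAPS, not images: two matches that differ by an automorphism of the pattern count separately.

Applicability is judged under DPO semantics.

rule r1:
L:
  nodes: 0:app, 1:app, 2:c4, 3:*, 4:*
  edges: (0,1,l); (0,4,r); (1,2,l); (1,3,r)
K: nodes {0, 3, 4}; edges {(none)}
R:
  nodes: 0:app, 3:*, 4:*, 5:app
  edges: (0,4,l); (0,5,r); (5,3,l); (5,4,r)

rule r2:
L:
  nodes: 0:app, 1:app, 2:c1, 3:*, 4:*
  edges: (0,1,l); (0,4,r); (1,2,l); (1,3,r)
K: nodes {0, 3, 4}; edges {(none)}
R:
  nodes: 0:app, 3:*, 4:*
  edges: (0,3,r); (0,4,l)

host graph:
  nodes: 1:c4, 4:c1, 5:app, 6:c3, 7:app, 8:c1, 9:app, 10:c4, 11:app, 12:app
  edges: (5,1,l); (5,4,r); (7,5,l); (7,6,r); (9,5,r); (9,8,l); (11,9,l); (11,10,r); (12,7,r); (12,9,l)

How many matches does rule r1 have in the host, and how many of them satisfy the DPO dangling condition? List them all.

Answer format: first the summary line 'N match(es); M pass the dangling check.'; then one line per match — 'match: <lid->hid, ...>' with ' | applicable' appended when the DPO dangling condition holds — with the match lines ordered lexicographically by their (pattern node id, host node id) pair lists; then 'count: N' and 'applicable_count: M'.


1 match(es); 0 pass the dangling check.
match: 0->7, 1->5, 2->1, 3->4, 4->6
count: 1
applicable_count: 0
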